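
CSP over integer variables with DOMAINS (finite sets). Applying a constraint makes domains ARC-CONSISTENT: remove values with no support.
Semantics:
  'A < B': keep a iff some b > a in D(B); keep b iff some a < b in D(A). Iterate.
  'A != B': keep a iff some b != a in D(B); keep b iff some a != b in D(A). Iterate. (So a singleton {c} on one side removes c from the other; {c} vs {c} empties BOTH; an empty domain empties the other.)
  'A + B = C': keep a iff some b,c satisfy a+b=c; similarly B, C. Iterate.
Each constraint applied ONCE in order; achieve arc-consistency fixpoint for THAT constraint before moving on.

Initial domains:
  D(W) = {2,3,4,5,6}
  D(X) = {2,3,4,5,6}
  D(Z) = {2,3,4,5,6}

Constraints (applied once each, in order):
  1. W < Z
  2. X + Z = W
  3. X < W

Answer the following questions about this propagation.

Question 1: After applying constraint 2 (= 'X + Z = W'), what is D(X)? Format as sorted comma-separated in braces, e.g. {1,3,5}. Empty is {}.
Answer: {2}

Derivation:
Constraint 1 (W < Z) on D(W)={2,3,4,5,6} D(Z)={2,3,4,5,6}: W {2,3,4,5,6}->{2,3,4,5}; Z {2,3,4,5,6}->{3,4,5,6}
Constraint 2 (X + Z = W) on D(X)={2,3,4,5,6} D(Z)={3,4,5,6} D(W)={2,3,4,5}: X {2,3,4,5,6}->{2}; Z {3,4,5,6}->{3}; W {2,3,4,5}->{5}
So after constraint 2: D(X) = {2}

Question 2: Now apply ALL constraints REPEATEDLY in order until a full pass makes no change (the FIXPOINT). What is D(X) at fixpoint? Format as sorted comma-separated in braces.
Answer: {}

Derivation:
pass 0 (initial): D(X)={2,3,4,5,6}
pass 1: W {2,3,4,5,6}->{5}; X {2,3,4,5,6}->{2}; Z {2,3,4,5,6}->{3}
pass 2: W {5}->{}; X {2}->{}; Z {3}->{}
pass 3: no change
Fixpoint after 3 passes: D(X) = {}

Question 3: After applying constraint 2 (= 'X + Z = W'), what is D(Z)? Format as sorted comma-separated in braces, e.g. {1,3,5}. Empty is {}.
Constraint 1 (W < Z) on D(W)={2,3,4,5,6} D(Z)={2,3,4,5,6}: W {2,3,4,5,6}->{2,3,4,5}; Z {2,3,4,5,6}->{3,4,5,6}
Constraint 2 (X + Z = W) on D(X)={2,3,4,5,6} D(Z)={3,4,5,6} D(W)={2,3,4,5}: X {2,3,4,5,6}->{2}; Z {3,4,5,6}->{3}; W {2,3,4,5}->{5}
So after constraint 2: D(Z) = {3}

Answer: {3}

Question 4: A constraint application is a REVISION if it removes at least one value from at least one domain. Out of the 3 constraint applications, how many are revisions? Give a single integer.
Answer: 2

Derivation:
Constraint 1 (W < Z) on D(W)={2,3,4,5,6} D(Z)={2,3,4,5,6}: W {2,3,4,5,6}->{2,3,4,5}; Z {2,3,4,5,6}->{3,4,5,6} => REVISION
Constraint 2 (X + Z = W) on D(X)={2,3,4,5,6} D(Z)={3,4,5,6} D(W)={2,3,4,5}: X {2,3,4,5,6}->{2}; Z {3,4,5,6}->{3}; W {2,3,4,5}->{5} => REVISION
Constraint 3 (X < W) on D(X)={2} D(W)={5}: no change => not a revision
Total revisions = 2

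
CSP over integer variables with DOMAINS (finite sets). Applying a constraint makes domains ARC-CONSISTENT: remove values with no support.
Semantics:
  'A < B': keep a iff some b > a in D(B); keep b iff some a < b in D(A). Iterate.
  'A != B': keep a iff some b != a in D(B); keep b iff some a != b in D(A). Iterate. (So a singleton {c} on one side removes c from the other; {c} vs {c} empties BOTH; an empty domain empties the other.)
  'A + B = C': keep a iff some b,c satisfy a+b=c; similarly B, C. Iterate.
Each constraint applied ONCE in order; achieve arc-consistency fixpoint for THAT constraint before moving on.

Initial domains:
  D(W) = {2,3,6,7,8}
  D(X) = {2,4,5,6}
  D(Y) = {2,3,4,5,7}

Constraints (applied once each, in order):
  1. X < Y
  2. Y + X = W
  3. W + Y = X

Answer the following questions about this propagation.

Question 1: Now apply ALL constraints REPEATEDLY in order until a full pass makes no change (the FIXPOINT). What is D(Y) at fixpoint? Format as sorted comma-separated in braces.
pass 0 (initial): D(Y)={2,3,4,5,7}
pass 1: W {2,3,6,7,8}->{}; X {2,4,5,6}->{}; Y {2,3,4,5,7}->{}
pass 2: no change
Fixpoint after 2 passes: D(Y) = {}

Answer: {}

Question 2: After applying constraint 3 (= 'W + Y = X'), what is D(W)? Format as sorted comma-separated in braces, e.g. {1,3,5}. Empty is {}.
Answer: {}

Derivation:
Constraint 1 (X < Y) on D(X)={2,4,5,6} D(Y)={2,3,4,5,7}: Y {2,3,4,5,7}->{3,4,5,7}
Constraint 2 (Y + X = W) on D(Y)={3,4,5,7} D(X)={2,4,5,6} D(W)={2,3,6,7,8}: Y {3,4,5,7}->{3,4,5}; X {2,4,5,6}->{2,4,5}; W {2,3,6,7,8}->{6,7,8}
Constraint 3 (W + Y = X) on D(W)={6,7,8} D(Y)={3,4,5} D(X)={2,4,5}: W {6,7,8}->{}; Y {3,4,5}->{}; X {2,4,5}->{}
So after constraint 3: D(W) = {}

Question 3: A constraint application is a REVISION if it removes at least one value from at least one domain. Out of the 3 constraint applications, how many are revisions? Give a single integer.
Answer: 3

Derivation:
Constraint 1 (X < Y) on D(X)={2,4,5,6} D(Y)={2,3,4,5,7}: Y {2,3,4,5,7}->{3,4,5,7} => REVISION
Constraint 2 (Y + X = W) on D(Y)={3,4,5,7} D(X)={2,4,5,6} D(W)={2,3,6,7,8}: Y {3,4,5,7}->{3,4,5}; X {2,4,5,6}->{2,4,5}; W {2,3,6,7,8}->{6,7,8} => REVISION
Constraint 3 (W + Y = X) on D(W)={6,7,8} D(Y)={3,4,5} D(X)={2,4,5}: W {6,7,8}->{}; Y {3,4,5}->{}; X {2,4,5}->{} => REVISION
Total revisions = 3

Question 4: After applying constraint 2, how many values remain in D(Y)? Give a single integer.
Answer: 3

Derivation:
Constraint 1 (X < Y) on D(X)={2,4,5,6} D(Y)={2,3,4,5,7}: Y {2,3,4,5,7}->{3,4,5,7}
Constraint 2 (Y + X = W) on D(Y)={3,4,5,7} D(X)={2,4,5,6} D(W)={2,3,6,7,8}: Y {3,4,5,7}->{3,4,5}; X {2,4,5,6}->{2,4,5}; W {2,3,6,7,8}->{6,7,8}
So after constraint 2: D(Y)={3,4,5}, size = 3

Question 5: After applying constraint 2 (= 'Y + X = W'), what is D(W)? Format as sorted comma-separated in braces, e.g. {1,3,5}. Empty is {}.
Answer: {6,7,8}

Derivation:
Constraint 1 (X < Y) on D(X)={2,4,5,6} D(Y)={2,3,4,5,7}: Y {2,3,4,5,7}->{3,4,5,7}
Constraint 2 (Y + X = W) on D(Y)={3,4,5,7} D(X)={2,4,5,6} D(W)={2,3,6,7,8}: Y {3,4,5,7}->{3,4,5}; X {2,4,5,6}->{2,4,5}; W {2,3,6,7,8}->{6,7,8}
So after constraint 2: D(W) = {6,7,8}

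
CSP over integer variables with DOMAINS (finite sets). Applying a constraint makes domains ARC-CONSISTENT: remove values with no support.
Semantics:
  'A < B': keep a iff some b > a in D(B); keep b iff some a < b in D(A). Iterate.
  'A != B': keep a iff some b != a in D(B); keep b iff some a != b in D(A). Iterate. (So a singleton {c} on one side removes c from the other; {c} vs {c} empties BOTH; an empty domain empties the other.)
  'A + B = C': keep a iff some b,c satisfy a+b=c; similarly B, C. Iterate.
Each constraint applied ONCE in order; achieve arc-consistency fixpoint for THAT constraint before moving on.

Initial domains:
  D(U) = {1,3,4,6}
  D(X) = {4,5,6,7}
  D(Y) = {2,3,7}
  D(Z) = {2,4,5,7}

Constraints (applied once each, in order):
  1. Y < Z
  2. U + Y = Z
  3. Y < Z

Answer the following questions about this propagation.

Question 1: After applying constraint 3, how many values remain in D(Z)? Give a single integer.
Answer: 3

Derivation:
Constraint 1 (Y < Z) on D(Y)={2,3,7} D(Z)={2,4,5,7}: Y {2,3,7}->{2,3}; Z {2,4,5,7}->{4,5,7}
Constraint 2 (U + Y = Z) on D(U)={1,3,4,6} D(Y)={2,3} D(Z)={4,5,7}: U {1,3,4,6}->{1,3,4}
Constraint 3 (Y < Z) on D(Y)={2,3} D(Z)={4,5,7}: no change
So after constraint 3: D(Z)={4,5,7}, size = 3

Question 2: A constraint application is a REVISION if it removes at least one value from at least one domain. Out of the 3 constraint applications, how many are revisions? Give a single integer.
Answer: 2

Derivation:
Constraint 1 (Y < Z) on D(Y)={2,3,7} D(Z)={2,4,5,7}: Y {2,3,7}->{2,3}; Z {2,4,5,7}->{4,5,7} => REVISION
Constraint 2 (U + Y = Z) on D(U)={1,3,4,6} D(Y)={2,3} D(Z)={4,5,7}: U {1,3,4,6}->{1,3,4} => REVISION
Constraint 3 (Y < Z) on D(Y)={2,3} D(Z)={4,5,7}: no change => not a revision
Total revisions = 2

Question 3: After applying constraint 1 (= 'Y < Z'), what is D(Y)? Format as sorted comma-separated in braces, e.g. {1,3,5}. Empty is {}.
Answer: {2,3}

Derivation:
Constraint 1 (Y < Z) on D(Y)={2,3,7} D(Z)={2,4,5,7}: Y {2,3,7}->{2,3}; Z {2,4,5,7}->{4,5,7}
So after constraint 1: D(Y) = {2,3}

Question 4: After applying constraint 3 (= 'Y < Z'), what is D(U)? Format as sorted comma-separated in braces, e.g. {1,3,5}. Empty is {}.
Constraint 1 (Y < Z) on D(Y)={2,3,7} D(Z)={2,4,5,7}: Y {2,3,7}->{2,3}; Z {2,4,5,7}->{4,5,7}
Constraint 2 (U + Y = Z) on D(U)={1,3,4,6} D(Y)={2,3} D(Z)={4,5,7}: U {1,3,4,6}->{1,3,4}
Constraint 3 (Y < Z) on D(Y)={2,3} D(Z)={4,5,7}: no change
So after constraint 3: D(U) = {1,3,4}

Answer: {1,3,4}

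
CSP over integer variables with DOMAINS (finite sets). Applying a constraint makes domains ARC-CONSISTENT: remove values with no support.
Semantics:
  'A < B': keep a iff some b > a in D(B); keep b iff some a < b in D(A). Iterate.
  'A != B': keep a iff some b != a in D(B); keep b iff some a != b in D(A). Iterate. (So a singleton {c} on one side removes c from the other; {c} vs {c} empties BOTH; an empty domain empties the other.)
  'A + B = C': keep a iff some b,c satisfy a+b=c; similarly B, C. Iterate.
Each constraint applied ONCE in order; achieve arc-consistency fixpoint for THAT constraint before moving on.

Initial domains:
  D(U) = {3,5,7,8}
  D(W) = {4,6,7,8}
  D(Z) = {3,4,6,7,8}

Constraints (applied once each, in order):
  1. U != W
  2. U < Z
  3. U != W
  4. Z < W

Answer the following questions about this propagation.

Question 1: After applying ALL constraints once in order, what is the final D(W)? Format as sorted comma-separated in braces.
Answer: {6,7,8}

Derivation:
Constraint 1 (U != W) on D(U)={3,5,7,8} D(W)={4,6,7,8}: no change
Constraint 2 (U < Z) on D(U)={3,5,7,8} D(Z)={3,4,6,7,8}: U {3,5,7,8}->{3,5,7}; Z {3,4,6,7,8}->{4,6,7,8}
Constraint 3 (U != W) on D(U)={3,5,7} D(W)={4,6,7,8}: no change
Constraint 4 (Z < W) on D(Z)={4,6,7,8} D(W)={4,6,7,8}: Z {4,6,7,8}->{4,6,7}; W {4,6,7,8}->{6,7,8}
So after all 4 constraints: D(W) = {6,7,8}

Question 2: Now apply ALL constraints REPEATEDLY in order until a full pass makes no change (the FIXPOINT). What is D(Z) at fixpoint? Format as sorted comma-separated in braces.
pass 0 (initial): D(Z)={3,4,6,7,8}
pass 1: U {3,5,7,8}->{3,5,7}; W {4,6,7,8}->{6,7,8}; Z {3,4,6,7,8}->{4,6,7}
pass 2: U {3,5,7}->{3,5}
pass 3: no change
Fixpoint after 3 passes: D(Z) = {4,6,7}

Answer: {4,6,7}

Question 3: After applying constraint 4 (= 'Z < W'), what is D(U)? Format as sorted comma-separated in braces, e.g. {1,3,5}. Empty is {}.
Answer: {3,5,7}

Derivation:
Constraint 1 (U != W) on D(U)={3,5,7,8} D(W)={4,6,7,8}: no change
Constraint 2 (U < Z) on D(U)={3,5,7,8} D(Z)={3,4,6,7,8}: U {3,5,7,8}->{3,5,7}; Z {3,4,6,7,8}->{4,6,7,8}
Constraint 3 (U != W) on D(U)={3,5,7} D(W)={4,6,7,8}: no change
Constraint 4 (Z < W) on D(Z)={4,6,7,8} D(W)={4,6,7,8}: Z {4,6,7,8}->{4,6,7}; W {4,6,7,8}->{6,7,8}
So after constraint 4: D(U) = {3,5,7}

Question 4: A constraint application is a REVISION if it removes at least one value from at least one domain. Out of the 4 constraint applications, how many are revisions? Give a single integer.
Answer: 2

Derivation:
Constraint 1 (U != W) on D(U)={3,5,7,8} D(W)={4,6,7,8}: no change => not a revision
Constraint 2 (U < Z) on D(U)={3,5,7,8} D(Z)={3,4,6,7,8}: U {3,5,7,8}->{3,5,7}; Z {3,4,6,7,8}->{4,6,7,8} => REVISION
Constraint 3 (U != W) on D(U)={3,5,7} D(W)={4,6,7,8}: no change => not a revision
Constraint 4 (Z < W) on D(Z)={4,6,7,8} D(W)={4,6,7,8}: Z {4,6,7,8}->{4,6,7}; W {4,6,7,8}->{6,7,8} => REVISION
Total revisions = 2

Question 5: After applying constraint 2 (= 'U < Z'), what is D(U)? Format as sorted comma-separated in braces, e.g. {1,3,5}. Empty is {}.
Constraint 1 (U != W) on D(U)={3,5,7,8} D(W)={4,6,7,8}: no change
Constraint 2 (U < Z) on D(U)={3,5,7,8} D(Z)={3,4,6,7,8}: U {3,5,7,8}->{3,5,7}; Z {3,4,6,7,8}->{4,6,7,8}
So after constraint 2: D(U) = {3,5,7}

Answer: {3,5,7}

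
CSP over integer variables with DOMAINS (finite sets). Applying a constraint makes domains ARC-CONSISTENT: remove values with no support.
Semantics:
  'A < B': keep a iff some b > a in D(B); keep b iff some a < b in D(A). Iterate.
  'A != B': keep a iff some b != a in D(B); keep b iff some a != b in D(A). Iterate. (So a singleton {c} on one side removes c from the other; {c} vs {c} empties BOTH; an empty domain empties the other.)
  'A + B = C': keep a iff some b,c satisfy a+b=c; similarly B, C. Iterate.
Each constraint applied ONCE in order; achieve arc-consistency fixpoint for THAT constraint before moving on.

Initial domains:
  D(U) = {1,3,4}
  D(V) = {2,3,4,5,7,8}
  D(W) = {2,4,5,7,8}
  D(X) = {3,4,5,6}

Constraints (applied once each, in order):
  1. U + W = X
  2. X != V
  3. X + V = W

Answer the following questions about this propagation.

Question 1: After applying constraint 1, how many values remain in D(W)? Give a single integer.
Constraint 1 (U + W = X) on D(U)={1,3,4} D(W)={2,4,5,7,8} D(X)={3,4,5,6}: W {2,4,5,7,8}->{2,4,5}; X {3,4,5,6}->{3,5,6}
So after constraint 1: D(W)={2,4,5}, size = 3

Answer: 3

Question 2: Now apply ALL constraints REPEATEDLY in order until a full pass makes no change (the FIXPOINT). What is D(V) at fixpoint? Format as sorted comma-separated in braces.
Answer: {}

Derivation:
pass 0 (initial): D(V)={2,3,4,5,7,8}
pass 1: V {2,3,4,5,7,8}->{2}; W {2,4,5,7,8}->{5}; X {3,4,5,6}->{3}
pass 2: U {1,3,4}->{}; V {2}->{}; W {5}->{}; X {3}->{}
pass 3: no change
Fixpoint after 3 passes: D(V) = {}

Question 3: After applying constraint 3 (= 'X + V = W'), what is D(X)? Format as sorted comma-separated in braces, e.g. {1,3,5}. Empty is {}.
Constraint 1 (U + W = X) on D(U)={1,3,4} D(W)={2,4,5,7,8} D(X)={3,4,5,6}: W {2,4,5,7,8}->{2,4,5}; X {3,4,5,6}->{3,5,6}
Constraint 2 (X != V) on D(X)={3,5,6} D(V)={2,3,4,5,7,8}: no change
Constraint 3 (X + V = W) on D(X)={3,5,6} D(V)={2,3,4,5,7,8} D(W)={2,4,5}: X {3,5,6}->{3}; V {2,3,4,5,7,8}->{2}; W {2,4,5}->{5}
So after constraint 3: D(X) = {3}

Answer: {3}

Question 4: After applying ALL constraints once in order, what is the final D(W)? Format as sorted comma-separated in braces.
Constraint 1 (U + W = X) on D(U)={1,3,4} D(W)={2,4,5,7,8} D(X)={3,4,5,6}: W {2,4,5,7,8}->{2,4,5}; X {3,4,5,6}->{3,5,6}
Constraint 2 (X != V) on D(X)={3,5,6} D(V)={2,3,4,5,7,8}: no change
Constraint 3 (X + V = W) on D(X)={3,5,6} D(V)={2,3,4,5,7,8} D(W)={2,4,5}: X {3,5,6}->{3}; V {2,3,4,5,7,8}->{2}; W {2,4,5}->{5}
So after all 3 constraints: D(W) = {5}

Answer: {5}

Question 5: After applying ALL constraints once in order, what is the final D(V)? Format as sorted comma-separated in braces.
Constraint 1 (U + W = X) on D(U)={1,3,4} D(W)={2,4,5,7,8} D(X)={3,4,5,6}: W {2,4,5,7,8}->{2,4,5}; X {3,4,5,6}->{3,5,6}
Constraint 2 (X != V) on D(X)={3,5,6} D(V)={2,3,4,5,7,8}: no change
Constraint 3 (X + V = W) on D(X)={3,5,6} D(V)={2,3,4,5,7,8} D(W)={2,4,5}: X {3,5,6}->{3}; V {2,3,4,5,7,8}->{2}; W {2,4,5}->{5}
So after all 3 constraints: D(V) = {2}

Answer: {2}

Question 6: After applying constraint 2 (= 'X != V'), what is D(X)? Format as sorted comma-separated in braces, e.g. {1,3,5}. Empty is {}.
Answer: {3,5,6}

Derivation:
Constraint 1 (U + W = X) on D(U)={1,3,4} D(W)={2,4,5,7,8} D(X)={3,4,5,6}: W {2,4,5,7,8}->{2,4,5}; X {3,4,5,6}->{3,5,6}
Constraint 2 (X != V) on D(X)={3,5,6} D(V)={2,3,4,5,7,8}: no change
So after constraint 2: D(X) = {3,5,6}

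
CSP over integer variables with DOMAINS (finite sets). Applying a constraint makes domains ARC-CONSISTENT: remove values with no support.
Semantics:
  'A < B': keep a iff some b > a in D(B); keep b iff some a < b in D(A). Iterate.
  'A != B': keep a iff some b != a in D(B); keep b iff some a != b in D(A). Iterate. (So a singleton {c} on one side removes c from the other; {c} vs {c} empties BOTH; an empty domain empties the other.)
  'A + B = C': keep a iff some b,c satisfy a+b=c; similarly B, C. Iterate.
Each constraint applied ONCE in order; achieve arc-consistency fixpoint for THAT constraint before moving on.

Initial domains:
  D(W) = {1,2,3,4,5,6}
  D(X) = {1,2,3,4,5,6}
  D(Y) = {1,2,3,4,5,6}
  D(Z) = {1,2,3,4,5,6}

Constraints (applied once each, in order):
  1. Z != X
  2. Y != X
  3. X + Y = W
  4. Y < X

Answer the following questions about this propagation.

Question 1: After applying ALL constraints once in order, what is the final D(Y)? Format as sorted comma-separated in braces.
Constraint 1 (Z != X) on D(Z)={1,2,3,4,5,6} D(X)={1,2,3,4,5,6}: no change
Constraint 2 (Y != X) on D(Y)={1,2,3,4,5,6} D(X)={1,2,3,4,5,6}: no change
Constraint 3 (X + Y = W) on D(X)={1,2,3,4,5,6} D(Y)={1,2,3,4,5,6} D(W)={1,2,3,4,5,6}: X {1,2,3,4,5,6}->{1,2,3,4,5}; Y {1,2,3,4,5,6}->{1,2,3,4,5}; W {1,2,3,4,5,6}->{2,3,4,5,6}
Constraint 4 (Y < X) on D(Y)={1,2,3,4,5} D(X)={1,2,3,4,5}: Y {1,2,3,4,5}->{1,2,3,4}; X {1,2,3,4,5}->{2,3,4,5}
So after all 4 constraints: D(Y) = {1,2,3,4}

Answer: {1,2,3,4}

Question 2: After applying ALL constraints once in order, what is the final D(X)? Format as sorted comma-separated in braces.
Answer: {2,3,4,5}

Derivation:
Constraint 1 (Z != X) on D(Z)={1,2,3,4,5,6} D(X)={1,2,3,4,5,6}: no change
Constraint 2 (Y != X) on D(Y)={1,2,3,4,5,6} D(X)={1,2,3,4,5,6}: no change
Constraint 3 (X + Y = W) on D(X)={1,2,3,4,5,6} D(Y)={1,2,3,4,5,6} D(W)={1,2,3,4,5,6}: X {1,2,3,4,5,6}->{1,2,3,4,5}; Y {1,2,3,4,5,6}->{1,2,3,4,5}; W {1,2,3,4,5,6}->{2,3,4,5,6}
Constraint 4 (Y < X) on D(Y)={1,2,3,4,5} D(X)={1,2,3,4,5}: Y {1,2,3,4,5}->{1,2,3,4}; X {1,2,3,4,5}->{2,3,4,5}
So after all 4 constraints: D(X) = {2,3,4,5}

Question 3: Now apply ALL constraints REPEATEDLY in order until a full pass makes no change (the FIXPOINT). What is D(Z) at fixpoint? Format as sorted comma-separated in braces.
Answer: {1,2,3,4,5,6}

Derivation:
pass 0 (initial): D(Z)={1,2,3,4,5,6}
pass 1: W {1,2,3,4,5,6}->{2,3,4,5,6}; X {1,2,3,4,5,6}->{2,3,4,5}; Y {1,2,3,4,5,6}->{1,2,3,4}
pass 2: W {2,3,4,5,6}->{3,4,5,6}
pass 3: no change
Fixpoint after 3 passes: D(Z) = {1,2,3,4,5,6}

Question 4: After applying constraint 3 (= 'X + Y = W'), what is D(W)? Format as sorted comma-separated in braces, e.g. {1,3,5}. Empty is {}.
Constraint 1 (Z != X) on D(Z)={1,2,3,4,5,6} D(X)={1,2,3,4,5,6}: no change
Constraint 2 (Y != X) on D(Y)={1,2,3,4,5,6} D(X)={1,2,3,4,5,6}: no change
Constraint 3 (X + Y = W) on D(X)={1,2,3,4,5,6} D(Y)={1,2,3,4,5,6} D(W)={1,2,3,4,5,6}: X {1,2,3,4,5,6}->{1,2,3,4,5}; Y {1,2,3,4,5,6}->{1,2,3,4,5}; W {1,2,3,4,5,6}->{2,3,4,5,6}
So after constraint 3: D(W) = {2,3,4,5,6}

Answer: {2,3,4,5,6}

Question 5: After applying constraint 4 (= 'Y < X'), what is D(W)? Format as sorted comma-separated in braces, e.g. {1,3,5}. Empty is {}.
Constraint 1 (Z != X) on D(Z)={1,2,3,4,5,6} D(X)={1,2,3,4,5,6}: no change
Constraint 2 (Y != X) on D(Y)={1,2,3,4,5,6} D(X)={1,2,3,4,5,6}: no change
Constraint 3 (X + Y = W) on D(X)={1,2,3,4,5,6} D(Y)={1,2,3,4,5,6} D(W)={1,2,3,4,5,6}: X {1,2,3,4,5,6}->{1,2,3,4,5}; Y {1,2,3,4,5,6}->{1,2,3,4,5}; W {1,2,3,4,5,6}->{2,3,4,5,6}
Constraint 4 (Y < X) on D(Y)={1,2,3,4,5} D(X)={1,2,3,4,5}: Y {1,2,3,4,5}->{1,2,3,4}; X {1,2,3,4,5}->{2,3,4,5}
So after constraint 4: D(W) = {2,3,4,5,6}

Answer: {2,3,4,5,6}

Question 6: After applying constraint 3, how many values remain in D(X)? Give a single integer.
Constraint 1 (Z != X) on D(Z)={1,2,3,4,5,6} D(X)={1,2,3,4,5,6}: no change
Constraint 2 (Y != X) on D(Y)={1,2,3,4,5,6} D(X)={1,2,3,4,5,6}: no change
Constraint 3 (X + Y = W) on D(X)={1,2,3,4,5,6} D(Y)={1,2,3,4,5,6} D(W)={1,2,3,4,5,6}: X {1,2,3,4,5,6}->{1,2,3,4,5}; Y {1,2,3,4,5,6}->{1,2,3,4,5}; W {1,2,3,4,5,6}->{2,3,4,5,6}
So after constraint 3: D(X)={1,2,3,4,5}, size = 5

Answer: 5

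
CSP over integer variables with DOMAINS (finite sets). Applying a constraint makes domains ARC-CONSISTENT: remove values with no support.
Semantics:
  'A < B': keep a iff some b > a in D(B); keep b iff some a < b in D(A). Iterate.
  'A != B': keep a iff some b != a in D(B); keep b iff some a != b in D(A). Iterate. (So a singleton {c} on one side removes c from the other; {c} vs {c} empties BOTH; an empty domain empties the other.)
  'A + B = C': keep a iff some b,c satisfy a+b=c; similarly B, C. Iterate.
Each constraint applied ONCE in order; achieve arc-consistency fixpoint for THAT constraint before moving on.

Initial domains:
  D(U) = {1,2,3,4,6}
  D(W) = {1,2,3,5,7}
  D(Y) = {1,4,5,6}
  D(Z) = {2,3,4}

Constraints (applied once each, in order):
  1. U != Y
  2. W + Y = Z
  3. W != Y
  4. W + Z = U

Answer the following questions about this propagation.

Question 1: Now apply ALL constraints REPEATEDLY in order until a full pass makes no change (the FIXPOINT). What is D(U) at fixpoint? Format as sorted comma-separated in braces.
pass 0 (initial): D(U)={1,2,3,4,6}
pass 1: U {1,2,3,4,6}->{4,6}; W {1,2,3,5,7}->{2,3}; Y {1,4,5,6}->{1}
pass 2: U {4,6}->{6}; Z {2,3,4}->{3,4}
pass 3: no change
Fixpoint after 3 passes: D(U) = {6}

Answer: {6}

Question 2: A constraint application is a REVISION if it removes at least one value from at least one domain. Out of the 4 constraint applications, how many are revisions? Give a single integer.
Answer: 3

Derivation:
Constraint 1 (U != Y) on D(U)={1,2,3,4,6} D(Y)={1,4,5,6}: no change => not a revision
Constraint 2 (W + Y = Z) on D(W)={1,2,3,5,7} D(Y)={1,4,5,6} D(Z)={2,3,4}: W {1,2,3,5,7}->{1,2,3}; Y {1,4,5,6}->{1} => REVISION
Constraint 3 (W != Y) on D(W)={1,2,3} D(Y)={1}: W {1,2,3}->{2,3} => REVISION
Constraint 4 (W + Z = U) on D(W)={2,3} D(Z)={2,3,4} D(U)={1,2,3,4,6}: U {1,2,3,4,6}->{4,6} => REVISION
Total revisions = 3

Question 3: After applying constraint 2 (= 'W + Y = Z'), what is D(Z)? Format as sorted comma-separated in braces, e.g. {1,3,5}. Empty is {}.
Constraint 1 (U != Y) on D(U)={1,2,3,4,6} D(Y)={1,4,5,6}: no change
Constraint 2 (W + Y = Z) on D(W)={1,2,3,5,7} D(Y)={1,4,5,6} D(Z)={2,3,4}: W {1,2,3,5,7}->{1,2,3}; Y {1,4,5,6}->{1}
So after constraint 2: D(Z) = {2,3,4}

Answer: {2,3,4}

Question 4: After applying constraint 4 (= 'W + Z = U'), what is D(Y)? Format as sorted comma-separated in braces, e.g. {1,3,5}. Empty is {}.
Constraint 1 (U != Y) on D(U)={1,2,3,4,6} D(Y)={1,4,5,6}: no change
Constraint 2 (W + Y = Z) on D(W)={1,2,3,5,7} D(Y)={1,4,5,6} D(Z)={2,3,4}: W {1,2,3,5,7}->{1,2,3}; Y {1,4,5,6}->{1}
Constraint 3 (W != Y) on D(W)={1,2,3} D(Y)={1}: W {1,2,3}->{2,3}
Constraint 4 (W + Z = U) on D(W)={2,3} D(Z)={2,3,4} D(U)={1,2,3,4,6}: U {1,2,3,4,6}->{4,6}
So after constraint 4: D(Y) = {1}

Answer: {1}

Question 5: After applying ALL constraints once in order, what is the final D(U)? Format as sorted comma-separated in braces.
Answer: {4,6}

Derivation:
Constraint 1 (U != Y) on D(U)={1,2,3,4,6} D(Y)={1,4,5,6}: no change
Constraint 2 (W + Y = Z) on D(W)={1,2,3,5,7} D(Y)={1,4,5,6} D(Z)={2,3,4}: W {1,2,3,5,7}->{1,2,3}; Y {1,4,5,6}->{1}
Constraint 3 (W != Y) on D(W)={1,2,3} D(Y)={1}: W {1,2,3}->{2,3}
Constraint 4 (W + Z = U) on D(W)={2,3} D(Z)={2,3,4} D(U)={1,2,3,4,6}: U {1,2,3,4,6}->{4,6}
So after all 4 constraints: D(U) = {4,6}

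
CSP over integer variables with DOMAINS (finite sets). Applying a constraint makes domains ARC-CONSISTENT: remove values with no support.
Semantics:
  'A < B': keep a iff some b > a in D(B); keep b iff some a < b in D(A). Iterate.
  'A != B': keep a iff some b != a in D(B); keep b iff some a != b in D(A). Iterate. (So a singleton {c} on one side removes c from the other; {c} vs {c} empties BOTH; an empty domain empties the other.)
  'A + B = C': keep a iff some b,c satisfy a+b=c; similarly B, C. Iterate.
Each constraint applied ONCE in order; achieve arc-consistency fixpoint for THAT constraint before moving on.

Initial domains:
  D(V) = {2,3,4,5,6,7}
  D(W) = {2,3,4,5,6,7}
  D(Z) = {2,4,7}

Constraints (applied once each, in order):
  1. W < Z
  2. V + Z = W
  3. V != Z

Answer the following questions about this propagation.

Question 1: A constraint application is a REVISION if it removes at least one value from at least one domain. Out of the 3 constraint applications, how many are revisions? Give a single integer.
Constraint 1 (W < Z) on D(W)={2,3,4,5,6,7} D(Z)={2,4,7}: W {2,3,4,5,6,7}->{2,3,4,5,6}; Z {2,4,7}->{4,7} => REVISION
Constraint 2 (V + Z = W) on D(V)={2,3,4,5,6,7} D(Z)={4,7} D(W)={2,3,4,5,6}: V {2,3,4,5,6,7}->{2}; Z {4,7}->{4}; W {2,3,4,5,6}->{6} => REVISION
Constraint 3 (V != Z) on D(V)={2} D(Z)={4}: no change => not a revision
Total revisions = 2

Answer: 2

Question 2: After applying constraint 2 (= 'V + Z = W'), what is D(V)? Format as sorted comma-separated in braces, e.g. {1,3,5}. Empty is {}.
Answer: {2}

Derivation:
Constraint 1 (W < Z) on D(W)={2,3,4,5,6,7} D(Z)={2,4,7}: W {2,3,4,5,6,7}->{2,3,4,5,6}; Z {2,4,7}->{4,7}
Constraint 2 (V + Z = W) on D(V)={2,3,4,5,6,7} D(Z)={4,7} D(W)={2,3,4,5,6}: V {2,3,4,5,6,7}->{2}; Z {4,7}->{4}; W {2,3,4,5,6}->{6}
So after constraint 2: D(V) = {2}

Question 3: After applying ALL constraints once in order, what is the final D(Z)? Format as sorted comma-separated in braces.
Constraint 1 (W < Z) on D(W)={2,3,4,5,6,7} D(Z)={2,4,7}: W {2,3,4,5,6,7}->{2,3,4,5,6}; Z {2,4,7}->{4,7}
Constraint 2 (V + Z = W) on D(V)={2,3,4,5,6,7} D(Z)={4,7} D(W)={2,3,4,5,6}: V {2,3,4,5,6,7}->{2}; Z {4,7}->{4}; W {2,3,4,5,6}->{6}
Constraint 3 (V != Z) on D(V)={2} D(Z)={4}: no change
So after all 3 constraints: D(Z) = {4}

Answer: {4}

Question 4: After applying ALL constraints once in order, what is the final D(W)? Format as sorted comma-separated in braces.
Constraint 1 (W < Z) on D(W)={2,3,4,5,6,7} D(Z)={2,4,7}: W {2,3,4,5,6,7}->{2,3,4,5,6}; Z {2,4,7}->{4,7}
Constraint 2 (V + Z = W) on D(V)={2,3,4,5,6,7} D(Z)={4,7} D(W)={2,3,4,5,6}: V {2,3,4,5,6,7}->{2}; Z {4,7}->{4}; W {2,3,4,5,6}->{6}
Constraint 3 (V != Z) on D(V)={2} D(Z)={4}: no change
So after all 3 constraints: D(W) = {6}

Answer: {6}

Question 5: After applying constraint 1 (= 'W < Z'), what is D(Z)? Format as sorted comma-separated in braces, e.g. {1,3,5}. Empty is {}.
Answer: {4,7}

Derivation:
Constraint 1 (W < Z) on D(W)={2,3,4,5,6,7} D(Z)={2,4,7}: W {2,3,4,5,6,7}->{2,3,4,5,6}; Z {2,4,7}->{4,7}
So after constraint 1: D(Z) = {4,7}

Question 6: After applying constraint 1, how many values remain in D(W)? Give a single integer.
Answer: 5

Derivation:
Constraint 1 (W < Z) on D(W)={2,3,4,5,6,7} D(Z)={2,4,7}: W {2,3,4,5,6,7}->{2,3,4,5,6}; Z {2,4,7}->{4,7}
So after constraint 1: D(W)={2,3,4,5,6}, size = 5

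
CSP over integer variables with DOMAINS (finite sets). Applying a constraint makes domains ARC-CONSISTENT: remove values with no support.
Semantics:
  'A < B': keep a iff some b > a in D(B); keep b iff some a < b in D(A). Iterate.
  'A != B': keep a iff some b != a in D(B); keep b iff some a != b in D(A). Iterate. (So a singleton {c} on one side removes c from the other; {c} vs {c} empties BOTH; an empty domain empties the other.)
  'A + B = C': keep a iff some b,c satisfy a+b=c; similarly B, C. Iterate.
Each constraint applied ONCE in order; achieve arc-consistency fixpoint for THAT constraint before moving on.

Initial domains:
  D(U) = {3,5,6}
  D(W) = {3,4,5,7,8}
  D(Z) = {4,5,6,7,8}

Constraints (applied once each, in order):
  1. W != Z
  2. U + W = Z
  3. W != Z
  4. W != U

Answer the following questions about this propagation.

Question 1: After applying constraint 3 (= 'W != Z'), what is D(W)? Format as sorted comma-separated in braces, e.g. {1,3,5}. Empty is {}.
Answer: {3,4,5}

Derivation:
Constraint 1 (W != Z) on D(W)={3,4,5,7,8} D(Z)={4,5,6,7,8}: no change
Constraint 2 (U + W = Z) on D(U)={3,5,6} D(W)={3,4,5,7,8} D(Z)={4,5,6,7,8}: U {3,5,6}->{3,5}; W {3,4,5,7,8}->{3,4,5}; Z {4,5,6,7,8}->{6,7,8}
Constraint 3 (W != Z) on D(W)={3,4,5} D(Z)={6,7,8}: no change
So after constraint 3: D(W) = {3,4,5}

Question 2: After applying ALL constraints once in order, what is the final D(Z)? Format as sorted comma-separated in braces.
Constraint 1 (W != Z) on D(W)={3,4,5,7,8} D(Z)={4,5,6,7,8}: no change
Constraint 2 (U + W = Z) on D(U)={3,5,6} D(W)={3,4,5,7,8} D(Z)={4,5,6,7,8}: U {3,5,6}->{3,5}; W {3,4,5,7,8}->{3,4,5}; Z {4,5,6,7,8}->{6,7,8}
Constraint 3 (W != Z) on D(W)={3,4,5} D(Z)={6,7,8}: no change
Constraint 4 (W != U) on D(W)={3,4,5} D(U)={3,5}: no change
So after all 4 constraints: D(Z) = {6,7,8}

Answer: {6,7,8}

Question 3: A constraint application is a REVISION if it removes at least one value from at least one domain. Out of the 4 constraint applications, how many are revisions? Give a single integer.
Constraint 1 (W != Z) on D(W)={3,4,5,7,8} D(Z)={4,5,6,7,8}: no change => not a revision
Constraint 2 (U + W = Z) on D(U)={3,5,6} D(W)={3,4,5,7,8} D(Z)={4,5,6,7,8}: U {3,5,6}->{3,5}; W {3,4,5,7,8}->{3,4,5}; Z {4,5,6,7,8}->{6,7,8} => REVISION
Constraint 3 (W != Z) on D(W)={3,4,5} D(Z)={6,7,8}: no change => not a revision
Constraint 4 (W != U) on D(W)={3,4,5} D(U)={3,5}: no change => not a revision
Total revisions = 1

Answer: 1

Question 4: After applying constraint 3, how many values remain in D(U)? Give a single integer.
Constraint 1 (W != Z) on D(W)={3,4,5,7,8} D(Z)={4,5,6,7,8}: no change
Constraint 2 (U + W = Z) on D(U)={3,5,6} D(W)={3,4,5,7,8} D(Z)={4,5,6,7,8}: U {3,5,6}->{3,5}; W {3,4,5,7,8}->{3,4,5}; Z {4,5,6,7,8}->{6,7,8}
Constraint 3 (W != Z) on D(W)={3,4,5} D(Z)={6,7,8}: no change
So after constraint 3: D(U)={3,5}, size = 2

Answer: 2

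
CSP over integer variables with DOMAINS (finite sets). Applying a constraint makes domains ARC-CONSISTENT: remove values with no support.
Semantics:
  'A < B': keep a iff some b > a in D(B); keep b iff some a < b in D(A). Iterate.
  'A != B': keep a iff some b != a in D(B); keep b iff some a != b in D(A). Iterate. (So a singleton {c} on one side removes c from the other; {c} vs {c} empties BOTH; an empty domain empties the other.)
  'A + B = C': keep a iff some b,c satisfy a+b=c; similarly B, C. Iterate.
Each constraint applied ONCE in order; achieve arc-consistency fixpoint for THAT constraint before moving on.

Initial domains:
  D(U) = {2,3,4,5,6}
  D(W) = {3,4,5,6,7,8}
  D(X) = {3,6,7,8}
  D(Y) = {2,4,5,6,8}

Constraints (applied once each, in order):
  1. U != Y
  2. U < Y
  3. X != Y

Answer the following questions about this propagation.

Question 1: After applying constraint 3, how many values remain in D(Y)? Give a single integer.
Answer: 4

Derivation:
Constraint 1 (U != Y) on D(U)={2,3,4,5,6} D(Y)={2,4,5,6,8}: no change
Constraint 2 (U < Y) on D(U)={2,3,4,5,6} D(Y)={2,4,5,6,8}: Y {2,4,5,6,8}->{4,5,6,8}
Constraint 3 (X != Y) on D(X)={3,6,7,8} D(Y)={4,5,6,8}: no change
So after constraint 3: D(Y)={4,5,6,8}, size = 4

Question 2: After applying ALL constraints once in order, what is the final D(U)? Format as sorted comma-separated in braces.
Answer: {2,3,4,5,6}

Derivation:
Constraint 1 (U != Y) on D(U)={2,3,4,5,6} D(Y)={2,4,5,6,8}: no change
Constraint 2 (U < Y) on D(U)={2,3,4,5,6} D(Y)={2,4,5,6,8}: Y {2,4,5,6,8}->{4,5,6,8}
Constraint 3 (X != Y) on D(X)={3,6,7,8} D(Y)={4,5,6,8}: no change
So after all 3 constraints: D(U) = {2,3,4,5,6}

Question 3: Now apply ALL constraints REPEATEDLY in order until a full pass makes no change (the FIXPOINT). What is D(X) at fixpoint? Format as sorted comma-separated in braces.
Answer: {3,6,7,8}

Derivation:
pass 0 (initial): D(X)={3,6,7,8}
pass 1: Y {2,4,5,6,8}->{4,5,6,8}
pass 2: no change
Fixpoint after 2 passes: D(X) = {3,6,7,8}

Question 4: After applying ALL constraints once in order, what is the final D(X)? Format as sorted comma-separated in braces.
Constraint 1 (U != Y) on D(U)={2,3,4,5,6} D(Y)={2,4,5,6,8}: no change
Constraint 2 (U < Y) on D(U)={2,3,4,5,6} D(Y)={2,4,5,6,8}: Y {2,4,5,6,8}->{4,5,6,8}
Constraint 3 (X != Y) on D(X)={3,6,7,8} D(Y)={4,5,6,8}: no change
So after all 3 constraints: D(X) = {3,6,7,8}

Answer: {3,6,7,8}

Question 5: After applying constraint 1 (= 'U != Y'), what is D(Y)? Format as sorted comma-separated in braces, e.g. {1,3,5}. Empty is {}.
Constraint 1 (U != Y) on D(U)={2,3,4,5,6} D(Y)={2,4,5,6,8}: no change
So after constraint 1: D(Y) = {2,4,5,6,8}

Answer: {2,4,5,6,8}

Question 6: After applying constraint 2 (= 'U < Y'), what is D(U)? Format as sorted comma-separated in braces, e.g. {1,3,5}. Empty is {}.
Answer: {2,3,4,5,6}

Derivation:
Constraint 1 (U != Y) on D(U)={2,3,4,5,6} D(Y)={2,4,5,6,8}: no change
Constraint 2 (U < Y) on D(U)={2,3,4,5,6} D(Y)={2,4,5,6,8}: Y {2,4,5,6,8}->{4,5,6,8}
So after constraint 2: D(U) = {2,3,4,5,6}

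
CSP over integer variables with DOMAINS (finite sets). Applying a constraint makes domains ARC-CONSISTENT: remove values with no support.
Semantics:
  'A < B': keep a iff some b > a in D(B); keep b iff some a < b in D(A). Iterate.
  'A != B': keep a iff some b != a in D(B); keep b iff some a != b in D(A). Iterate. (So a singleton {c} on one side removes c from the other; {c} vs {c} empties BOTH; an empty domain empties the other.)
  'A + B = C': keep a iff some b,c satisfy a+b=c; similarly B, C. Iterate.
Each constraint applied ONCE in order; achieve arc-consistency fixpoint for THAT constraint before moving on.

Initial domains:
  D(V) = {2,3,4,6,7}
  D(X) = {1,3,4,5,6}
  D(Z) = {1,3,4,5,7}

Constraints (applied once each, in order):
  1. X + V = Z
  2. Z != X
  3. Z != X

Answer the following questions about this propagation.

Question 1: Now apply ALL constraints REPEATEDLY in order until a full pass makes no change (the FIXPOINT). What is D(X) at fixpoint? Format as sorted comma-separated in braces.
pass 0 (initial): D(X)={1,3,4,5,6}
pass 1: V {2,3,4,6,7}->{2,3,4,6}; X {1,3,4,5,6}->{1,3,4,5}; Z {1,3,4,5,7}->{3,4,5,7}
pass 2: no change
Fixpoint after 2 passes: D(X) = {1,3,4,5}

Answer: {1,3,4,5}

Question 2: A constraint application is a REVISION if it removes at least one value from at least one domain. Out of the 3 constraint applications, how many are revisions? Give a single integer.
Answer: 1

Derivation:
Constraint 1 (X + V = Z) on D(X)={1,3,4,5,6} D(V)={2,3,4,6,7} D(Z)={1,3,4,5,7}: X {1,3,4,5,6}->{1,3,4,5}; V {2,3,4,6,7}->{2,3,4,6}; Z {1,3,4,5,7}->{3,4,5,7} => REVISION
Constraint 2 (Z != X) on D(Z)={3,4,5,7} D(X)={1,3,4,5}: no change => not a revision
Constraint 3 (Z != X) on D(Z)={3,4,5,7} D(X)={1,3,4,5}: no change => not a revision
Total revisions = 1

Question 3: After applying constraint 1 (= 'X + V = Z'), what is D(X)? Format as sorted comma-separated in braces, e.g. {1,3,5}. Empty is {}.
Constraint 1 (X + V = Z) on D(X)={1,3,4,5,6} D(V)={2,3,4,6,7} D(Z)={1,3,4,5,7}: X {1,3,4,5,6}->{1,3,4,5}; V {2,3,4,6,7}->{2,3,4,6}; Z {1,3,4,5,7}->{3,4,5,7}
So after constraint 1: D(X) = {1,3,4,5}

Answer: {1,3,4,5}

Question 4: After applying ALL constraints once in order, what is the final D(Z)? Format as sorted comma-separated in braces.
Answer: {3,4,5,7}

Derivation:
Constraint 1 (X + V = Z) on D(X)={1,3,4,5,6} D(V)={2,3,4,6,7} D(Z)={1,3,4,5,7}: X {1,3,4,5,6}->{1,3,4,5}; V {2,3,4,6,7}->{2,3,4,6}; Z {1,3,4,5,7}->{3,4,5,7}
Constraint 2 (Z != X) on D(Z)={3,4,5,7} D(X)={1,3,4,5}: no change
Constraint 3 (Z != X) on D(Z)={3,4,5,7} D(X)={1,3,4,5}: no change
So after all 3 constraints: D(Z) = {3,4,5,7}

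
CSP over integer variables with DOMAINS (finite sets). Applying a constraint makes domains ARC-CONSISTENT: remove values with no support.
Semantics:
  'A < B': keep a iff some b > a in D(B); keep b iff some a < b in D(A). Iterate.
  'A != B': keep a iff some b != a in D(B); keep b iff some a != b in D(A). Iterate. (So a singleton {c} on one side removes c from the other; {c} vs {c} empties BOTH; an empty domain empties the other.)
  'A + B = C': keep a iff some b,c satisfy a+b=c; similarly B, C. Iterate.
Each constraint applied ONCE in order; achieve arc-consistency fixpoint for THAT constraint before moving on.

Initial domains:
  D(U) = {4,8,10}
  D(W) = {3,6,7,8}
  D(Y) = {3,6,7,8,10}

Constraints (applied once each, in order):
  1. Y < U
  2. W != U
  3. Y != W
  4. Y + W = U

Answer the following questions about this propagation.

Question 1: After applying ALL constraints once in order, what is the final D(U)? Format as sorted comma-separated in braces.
Constraint 1 (Y < U) on D(Y)={3,6,7,8,10} D(U)={4,8,10}: Y {3,6,7,8,10}->{3,6,7,8}
Constraint 2 (W != U) on D(W)={3,6,7,8} D(U)={4,8,10}: no change
Constraint 3 (Y != W) on D(Y)={3,6,7,8} D(W)={3,6,7,8}: no change
Constraint 4 (Y + W = U) on D(Y)={3,6,7,8} D(W)={3,6,7,8} D(U)={4,8,10}: Y {3,6,7,8}->{3,7}; W {3,6,7,8}->{3,7}; U {4,8,10}->{10}
So after all 4 constraints: D(U) = {10}

Answer: {10}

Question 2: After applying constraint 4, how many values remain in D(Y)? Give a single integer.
Constraint 1 (Y < U) on D(Y)={3,6,7,8,10} D(U)={4,8,10}: Y {3,6,7,8,10}->{3,6,7,8}
Constraint 2 (W != U) on D(W)={3,6,7,8} D(U)={4,8,10}: no change
Constraint 3 (Y != W) on D(Y)={3,6,7,8} D(W)={3,6,7,8}: no change
Constraint 4 (Y + W = U) on D(Y)={3,6,7,8} D(W)={3,6,7,8} D(U)={4,8,10}: Y {3,6,7,8}->{3,7}; W {3,6,7,8}->{3,7}; U {4,8,10}->{10}
So after constraint 4: D(Y)={3,7}, size = 2

Answer: 2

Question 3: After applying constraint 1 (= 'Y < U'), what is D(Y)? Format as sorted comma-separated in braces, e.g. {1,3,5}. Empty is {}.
Answer: {3,6,7,8}

Derivation:
Constraint 1 (Y < U) on D(Y)={3,6,7,8,10} D(U)={4,8,10}: Y {3,6,7,8,10}->{3,6,7,8}
So after constraint 1: D(Y) = {3,6,7,8}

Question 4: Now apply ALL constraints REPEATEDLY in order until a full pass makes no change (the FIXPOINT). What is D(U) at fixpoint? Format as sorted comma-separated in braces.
Answer: {10}

Derivation:
pass 0 (initial): D(U)={4,8,10}
pass 1: U {4,8,10}->{10}; W {3,6,7,8}->{3,7}; Y {3,6,7,8,10}->{3,7}
pass 2: no change
Fixpoint after 2 passes: D(U) = {10}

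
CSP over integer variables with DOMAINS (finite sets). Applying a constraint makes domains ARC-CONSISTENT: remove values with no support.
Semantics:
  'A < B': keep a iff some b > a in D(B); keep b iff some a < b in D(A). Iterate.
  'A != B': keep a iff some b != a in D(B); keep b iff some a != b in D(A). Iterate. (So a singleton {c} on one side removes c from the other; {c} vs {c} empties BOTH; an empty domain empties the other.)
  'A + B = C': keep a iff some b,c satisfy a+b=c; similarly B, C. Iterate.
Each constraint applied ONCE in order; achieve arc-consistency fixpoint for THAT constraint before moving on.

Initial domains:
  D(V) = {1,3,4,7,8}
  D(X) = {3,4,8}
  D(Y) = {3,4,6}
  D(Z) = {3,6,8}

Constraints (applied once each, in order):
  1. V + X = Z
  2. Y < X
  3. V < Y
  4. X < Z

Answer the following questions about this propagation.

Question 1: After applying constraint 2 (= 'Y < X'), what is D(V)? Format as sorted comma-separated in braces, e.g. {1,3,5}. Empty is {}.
Answer: {3,4}

Derivation:
Constraint 1 (V + X = Z) on D(V)={1,3,4,7,8} D(X)={3,4,8} D(Z)={3,6,8}: V {1,3,4,7,8}->{3,4}; X {3,4,8}->{3,4}; Z {3,6,8}->{6,8}
Constraint 2 (Y < X) on D(Y)={3,4,6} D(X)={3,4}: Y {3,4,6}->{3}; X {3,4}->{4}
So after constraint 2: D(V) = {3,4}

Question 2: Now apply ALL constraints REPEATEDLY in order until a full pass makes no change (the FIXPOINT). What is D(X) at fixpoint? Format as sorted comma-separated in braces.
pass 0 (initial): D(X)={3,4,8}
pass 1: V {1,3,4,7,8}->{}; X {3,4,8}->{4}; Y {3,4,6}->{}; Z {3,6,8}->{6,8}
pass 2: X {4}->{}; Z {6,8}->{}
pass 3: no change
Fixpoint after 3 passes: D(X) = {}

Answer: {}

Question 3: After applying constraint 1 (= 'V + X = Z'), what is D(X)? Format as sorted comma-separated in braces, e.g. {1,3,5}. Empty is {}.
Answer: {3,4}

Derivation:
Constraint 1 (V + X = Z) on D(V)={1,3,4,7,8} D(X)={3,4,8} D(Z)={3,6,8}: V {1,3,4,7,8}->{3,4}; X {3,4,8}->{3,4}; Z {3,6,8}->{6,8}
So after constraint 1: D(X) = {3,4}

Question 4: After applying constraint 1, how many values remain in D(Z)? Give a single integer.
Answer: 2

Derivation:
Constraint 1 (V + X = Z) on D(V)={1,3,4,7,8} D(X)={3,4,8} D(Z)={3,6,8}: V {1,3,4,7,8}->{3,4}; X {3,4,8}->{3,4}; Z {3,6,8}->{6,8}
So after constraint 1: D(Z)={6,8}, size = 2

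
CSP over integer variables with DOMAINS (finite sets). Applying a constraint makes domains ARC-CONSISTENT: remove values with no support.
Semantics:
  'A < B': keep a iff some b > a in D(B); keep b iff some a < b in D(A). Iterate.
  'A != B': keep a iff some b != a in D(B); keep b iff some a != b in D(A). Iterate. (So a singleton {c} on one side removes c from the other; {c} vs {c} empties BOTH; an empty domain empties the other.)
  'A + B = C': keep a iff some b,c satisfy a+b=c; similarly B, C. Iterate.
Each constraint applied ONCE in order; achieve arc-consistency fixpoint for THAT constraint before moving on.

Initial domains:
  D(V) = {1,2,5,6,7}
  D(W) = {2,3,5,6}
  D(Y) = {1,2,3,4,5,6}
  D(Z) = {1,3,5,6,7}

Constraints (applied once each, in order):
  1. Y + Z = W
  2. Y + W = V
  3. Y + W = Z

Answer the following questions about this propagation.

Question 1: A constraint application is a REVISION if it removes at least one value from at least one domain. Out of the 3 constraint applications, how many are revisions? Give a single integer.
Constraint 1 (Y + Z = W) on D(Y)={1,2,3,4,5,6} D(Z)={1,3,5,6,7} D(W)={2,3,5,6}: Y {1,2,3,4,5,6}->{1,2,3,4,5}; Z {1,3,5,6,7}->{1,3,5} => REVISION
Constraint 2 (Y + W = V) on D(Y)={1,2,3,4,5} D(W)={2,3,5,6} D(V)={1,2,5,6,7}: V {1,2,5,6,7}->{5,6,7} => REVISION
Constraint 3 (Y + W = Z) on D(Y)={1,2,3,4,5} D(W)={2,3,5,6} D(Z)={1,3,5}: Y {1,2,3,4,5}->{1,2,3}; W {2,3,5,6}->{2,3}; Z {1,3,5}->{3,5} => REVISION
Total revisions = 3

Answer: 3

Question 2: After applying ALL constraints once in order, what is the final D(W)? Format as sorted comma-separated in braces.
Constraint 1 (Y + Z = W) on D(Y)={1,2,3,4,5,6} D(Z)={1,3,5,6,7} D(W)={2,3,5,6}: Y {1,2,3,4,5,6}->{1,2,3,4,5}; Z {1,3,5,6,7}->{1,3,5}
Constraint 2 (Y + W = V) on D(Y)={1,2,3,4,5} D(W)={2,3,5,6} D(V)={1,2,5,6,7}: V {1,2,5,6,7}->{5,6,7}
Constraint 3 (Y + W = Z) on D(Y)={1,2,3,4,5} D(W)={2,3,5,6} D(Z)={1,3,5}: Y {1,2,3,4,5}->{1,2,3}; W {2,3,5,6}->{2,3}; Z {1,3,5}->{3,5}
So after all 3 constraints: D(W) = {2,3}

Answer: {2,3}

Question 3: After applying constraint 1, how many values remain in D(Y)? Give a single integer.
Constraint 1 (Y + Z = W) on D(Y)={1,2,3,4,5,6} D(Z)={1,3,5,6,7} D(W)={2,3,5,6}: Y {1,2,3,4,5,6}->{1,2,3,4,5}; Z {1,3,5,6,7}->{1,3,5}
So after constraint 1: D(Y)={1,2,3,4,5}, size = 5

Answer: 5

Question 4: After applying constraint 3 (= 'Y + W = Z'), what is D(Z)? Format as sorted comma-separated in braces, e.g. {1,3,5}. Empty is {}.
Answer: {3,5}

Derivation:
Constraint 1 (Y + Z = W) on D(Y)={1,2,3,4,5,6} D(Z)={1,3,5,6,7} D(W)={2,3,5,6}: Y {1,2,3,4,5,6}->{1,2,3,4,5}; Z {1,3,5,6,7}->{1,3,5}
Constraint 2 (Y + W = V) on D(Y)={1,2,3,4,5} D(W)={2,3,5,6} D(V)={1,2,5,6,7}: V {1,2,5,6,7}->{5,6,7}
Constraint 3 (Y + W = Z) on D(Y)={1,2,3,4,5} D(W)={2,3,5,6} D(Z)={1,3,5}: Y {1,2,3,4,5}->{1,2,3}; W {2,3,5,6}->{2,3}; Z {1,3,5}->{3,5}
So after constraint 3: D(Z) = {3,5}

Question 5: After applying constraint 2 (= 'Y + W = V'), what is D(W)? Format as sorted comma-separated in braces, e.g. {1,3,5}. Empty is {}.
Answer: {2,3,5,6}

Derivation:
Constraint 1 (Y + Z = W) on D(Y)={1,2,3,4,5,6} D(Z)={1,3,5,6,7} D(W)={2,3,5,6}: Y {1,2,3,4,5,6}->{1,2,3,4,5}; Z {1,3,5,6,7}->{1,3,5}
Constraint 2 (Y + W = V) on D(Y)={1,2,3,4,5} D(W)={2,3,5,6} D(V)={1,2,5,6,7}: V {1,2,5,6,7}->{5,6,7}
So after constraint 2: D(W) = {2,3,5,6}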